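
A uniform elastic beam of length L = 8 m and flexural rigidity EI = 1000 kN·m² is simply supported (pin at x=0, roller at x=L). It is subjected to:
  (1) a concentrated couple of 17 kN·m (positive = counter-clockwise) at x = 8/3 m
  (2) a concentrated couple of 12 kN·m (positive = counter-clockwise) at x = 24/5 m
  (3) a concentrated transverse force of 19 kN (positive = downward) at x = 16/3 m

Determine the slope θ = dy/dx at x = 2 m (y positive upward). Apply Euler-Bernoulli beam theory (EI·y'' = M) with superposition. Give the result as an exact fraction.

θ(2) = -331267/8100000 rad

Load 1 — applied couple M₀=17 kN·m at a=8/3 m (b=L-a=16/3):
  θ_1 = (M₀x²/(2L)+C₁)/EI  [x≤a] with C₁=M₀(3b²-L²)/(6L)=68/9 = (17·2²/(2·8)+(68/9))/1000 = 17/1440 rad
Load 2 — applied couple M₀=12 kN·m at a=24/5 m (b=L-a=16/5):
  θ_2 = (M₀x²/(2L)+C₁)/EI  [x≤a] with C₁=M₀(3b²-L²)/(6L)=-208/25 = (12·2²/(2·8)+(-208/25))/1000 = -133/25000 rad
Load 3 — point force P=19 kN at a=16/3 m (b=L-a=8/3):
  θ_3 = -Pb(L²-b²-3x²)/(6LEI)  [x≤a] = -19·(8/3)·(8²-(8/3)²-3·2²)/(6·8·1000) = -1919/40500 rad
Superposition: θ = Σ θ_i = -331267/8100000 rad ≈ -0.040897 rad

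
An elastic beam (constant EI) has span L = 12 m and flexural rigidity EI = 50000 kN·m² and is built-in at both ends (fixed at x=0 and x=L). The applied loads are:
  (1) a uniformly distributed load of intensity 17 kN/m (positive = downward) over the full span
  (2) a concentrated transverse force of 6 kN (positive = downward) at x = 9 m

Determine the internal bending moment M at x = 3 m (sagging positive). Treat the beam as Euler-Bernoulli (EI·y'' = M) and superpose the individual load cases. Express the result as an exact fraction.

Load 1 — uniform load w=17 kN/m over full span:
  M_1 = wLx/2 - wL²/12 - wx²/2 = 17·12·3/2 - 17·12²/12 - 17·3²/2 = 51/2 kN·m
Load 2 — point force P=6 kN at a=9 m (b=L-a=3):
  M_2 = Pb²(3a+b)x/L³ - Pab²/L²  [x≤a] = 6·3²·(3·9+3)·3/12³ - 6·9·3²/12² = -9/16 kN·m
Superposition: M = Σ M_i = 399/16 kN·m ≈ 24.937500 kN·m

M(3) = 399/16 kN·m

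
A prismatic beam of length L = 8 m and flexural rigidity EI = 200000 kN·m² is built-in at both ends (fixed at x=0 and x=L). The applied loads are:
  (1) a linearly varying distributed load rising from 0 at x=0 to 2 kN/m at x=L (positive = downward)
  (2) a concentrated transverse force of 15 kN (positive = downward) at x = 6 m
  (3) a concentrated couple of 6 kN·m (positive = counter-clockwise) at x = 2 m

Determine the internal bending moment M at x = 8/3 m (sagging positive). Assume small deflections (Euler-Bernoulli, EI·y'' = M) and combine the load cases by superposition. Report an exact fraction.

M(8/3) = -266/405 kN·m

Load 1 — triangular load w₀=2 kN/m (0→w₀ over full span):
  M_1 = 3w₀Lx/20 - w₀L²/30 - w₀x³/(6L) = 3·2·8·(8/3)/20 - 2·8²/30 - 2·(8/3)³/(6·8) = 544/405 kN·m
Load 2 — point force P=15 kN at a=6 m (b=L-a=2):
  M_2 = Pb²(3a+b)x/L³ - Pab²/L²  [x≤a] = 15·2²·(3·6+2)·(8/3)/8³ - 15·6·2²/8² = 5/8 kN·m
Load 3 — applied couple M₀=6 kN·m at a=2 m (b=L-a=6):
  M_3 = R_Ax - M_A - M₀  [x>a] with R_A=27/32, M_A=-9/8 = (27/32)·(8/3) - (-9/8) - 6 = -21/8 kN·m
Superposition: M = Σ M_i = -266/405 kN·m ≈ -0.656790 kN·m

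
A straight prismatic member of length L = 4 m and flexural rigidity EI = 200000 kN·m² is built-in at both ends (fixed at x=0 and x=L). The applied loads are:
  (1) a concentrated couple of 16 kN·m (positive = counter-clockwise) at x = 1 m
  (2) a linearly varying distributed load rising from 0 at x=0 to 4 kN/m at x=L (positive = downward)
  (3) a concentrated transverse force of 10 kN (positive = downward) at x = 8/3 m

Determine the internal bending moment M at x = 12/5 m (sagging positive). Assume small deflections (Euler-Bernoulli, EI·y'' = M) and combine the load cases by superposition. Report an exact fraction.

Load 1 — applied couple M₀=16 kN·m at a=1 m (b=L-a=3):
  M_1 = R_Ax - M_A - M₀  [x>a] with R_A=9/2, M_A=-3 = (9/2)·(12/5) - (-3) - 16 = -11/5 kN·m
Load 2 — triangular load w₀=4 kN/m (0→w₀ over full span):
  M_2 = 3w₀Lx/20 - w₀L²/30 - w₀x³/(6L) = 3·4·4·(12/5)/20 - 4·4²/30 - 4·(12/5)³/(6·4) = 496/375 kN·m
Load 3 — point force P=10 kN at a=8/3 m (b=L-a=4/3):
  M_3 = Pb²(3a+b)x/L³ - Pab²/L²  [x≤a] = 10·(4/3)²·(3·(8/3)+(4/3))·(12/5)/4³ - 10·(8/3)·(4/3)²/4² = 88/27 kN·m
Superposition: M = Σ M_i = 8039/3375 kN·m ≈ 2.381926 kN·m

M(12/5) = 8039/3375 kN·m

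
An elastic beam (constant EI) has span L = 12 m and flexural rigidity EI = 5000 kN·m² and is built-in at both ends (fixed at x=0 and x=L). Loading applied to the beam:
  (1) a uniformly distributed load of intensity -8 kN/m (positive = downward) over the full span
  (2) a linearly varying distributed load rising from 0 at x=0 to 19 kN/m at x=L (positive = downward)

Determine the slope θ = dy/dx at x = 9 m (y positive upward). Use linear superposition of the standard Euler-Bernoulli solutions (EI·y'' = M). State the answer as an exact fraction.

θ(9) = 3753/800000 rad

Load 1 — uniform load w=-8 kN/m over full span:
  θ_1 = -wx(L-x)(L-2x)/(12EI) = -(-8)·9·(12-9)·(12-2·9)/(12·5000) = -27/1250 rad
Load 2 — triangular load w₀=19 kN/m (0→w₀ over full span):
  θ_2 = -w₀(2x(L-x)(L-2x)(x+2L)+x²(L-x)²)/(120LEI) = -19·(2·9·(12-9)·(12-2·9)·(9+2·12)+9²·(12-9)²)/(120·12·5000) = 21033/800000 rad
Superposition: θ = Σ θ_i = 3753/800000 rad ≈ 0.004691 rad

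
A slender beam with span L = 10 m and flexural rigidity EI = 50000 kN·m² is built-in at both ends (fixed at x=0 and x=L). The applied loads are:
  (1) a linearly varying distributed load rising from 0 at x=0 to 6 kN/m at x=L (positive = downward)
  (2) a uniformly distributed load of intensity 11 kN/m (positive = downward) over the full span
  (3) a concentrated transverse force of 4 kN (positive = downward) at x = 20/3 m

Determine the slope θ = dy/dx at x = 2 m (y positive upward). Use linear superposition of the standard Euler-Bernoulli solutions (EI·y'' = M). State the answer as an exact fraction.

θ(2) = -964/421875 rad

Load 1 — triangular load w₀=6 kN/m (0→w₀ over full span):
  θ_1 = -w₀(2x(L-x)(L-2x)(x+2L)+x²(L-x)²)/(120LEI) = -6·(2·2·(10-2)·(10-2·2)·(2+2·10)+2²·(10-2)²)/(120·10·50000) = -7/15625 rad
Load 2 — uniform load w=11 kN/m over full span:
  θ_2 = -wx(L-x)(L-2x)/(12EI) = -11·2·(10-2)·(10-2·2)/(12·50000) = -11/6250 rad
Load 3 — point force P=4 kN at a=20/3 m (b=L-a=10/3):
  θ_3 = -Pb²x(2aL-(3a+b)x)/(2L³EI)  [x≤a] = -4·(10/3)²·2·(2·(20/3)·10-(3·(20/3)+(10/3))·2)/(2·10³·50000) = -13/168750 rad
Superposition: θ = Σ θ_i = -964/421875 rad ≈ -0.002285 rad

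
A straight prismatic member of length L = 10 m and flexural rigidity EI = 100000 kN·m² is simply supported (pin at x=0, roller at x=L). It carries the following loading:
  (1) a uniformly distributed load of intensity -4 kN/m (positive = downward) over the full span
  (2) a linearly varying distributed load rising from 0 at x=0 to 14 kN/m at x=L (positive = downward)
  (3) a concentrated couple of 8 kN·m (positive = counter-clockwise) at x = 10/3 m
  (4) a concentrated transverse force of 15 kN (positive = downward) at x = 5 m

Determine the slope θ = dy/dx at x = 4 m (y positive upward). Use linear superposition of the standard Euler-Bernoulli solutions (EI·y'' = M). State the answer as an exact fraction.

Load 1 — uniform load w=-4 kN/m over full span:
  θ_1 = -w(L³-6Lx²+4x³)/(24EI) = -(-4)·(10³-6·10·4²+4·4³)/(24·100000) = 37/75000 rad
Load 2 — triangular load w₀=14 kN/m (0→w₀ over full span):
  θ_2 = -w₀(7L⁴-30L²x²+15x⁴)/(360LEI) = -14·(7·10⁴-30·10²·4²+15·4⁴)/(360·10·100000) = -2261/2250000 rad
Load 3 — applied couple M₀=8 kN·m at a=10/3 m (b=L-a=20/3):
  θ_3 = (M₀x²/(2L)-M₀(x-a)+C₁)/EI  [x>a] with C₁=M₀(3b²-L²)/(6L)=40/9 = (8·4²/(2·10)-8·(4-(10/3))+(40/9))/100000 = 31/562500 rad
Load 4 — point force P=15 kN at a=5 m (b=L-a=5):
  θ_4 = -Pb(L²-b²-3x²)/(6LEI)  [x≤a] = -15·5·(10²-5²-3·4²)/(6·10·100000) = -27/80000 rad
Superposition: θ = Σ θ_i = -14291/18000000 rad ≈ -0.000794 rad

θ(4) = -14291/18000000 rad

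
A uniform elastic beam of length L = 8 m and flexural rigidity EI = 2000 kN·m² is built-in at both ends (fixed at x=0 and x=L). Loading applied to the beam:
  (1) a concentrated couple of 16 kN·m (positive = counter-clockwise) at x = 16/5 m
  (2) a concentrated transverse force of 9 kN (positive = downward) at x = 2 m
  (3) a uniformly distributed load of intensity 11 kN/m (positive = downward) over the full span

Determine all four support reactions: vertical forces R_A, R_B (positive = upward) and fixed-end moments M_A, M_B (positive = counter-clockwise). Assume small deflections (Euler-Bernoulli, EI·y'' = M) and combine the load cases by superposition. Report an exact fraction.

Load 1 — applied couple M₀=16 kN·m at a=16/5 m (b=L-a=24/5):
  R_A = 6M₀ab/L³ = 6·16·(16/5)·(24/5)/8³ = 72/25 kN
  M_A = M₀b(2a-b)/L² = 16·(24/5)·(2·(16/5)-(24/5))/8² = 48/25 kN·m
  R_B = -6M₀ab/L³ = -6·16·(16/5)·(24/5)/8³ = -72/25 kN
  M_B = M₀a(2b-a)/L² = 16·(16/5)·(2·(24/5)-(16/5))/8² = 128/25 kN·m
Load 2 — point force P=9 kN at a=2 m (b=L-a=6):
  R_A = Pb²(3a+b)/L³ = 9·6²·(3·2+6)/8³ = 243/32 kN
  M_A = Pab²/L² = 9·2·6²/8² = 81/8 kN·m
  R_B = Pa²(a+3b)/L³ = 9·2²·(2+3·6)/8³ = 45/32 kN
  M_B = -Pa²b/L² = -9·2²·6/8² = -27/8 kN·m
Load 3 — uniform load w=11 kN/m over full span:
  R_A = wL/2 = 11·8/2 = 44 kN
  M_A = wL²/12 = 11·8²/12 = 176/3 kN·m
  R_B = wL/2 = 11·8/2 = 44 kN
  M_B = -wL²/12 = -11·8²/12 = -176/3 kN·m
Superposition: R_A = 43579/800 kN, M_A = 42427/600 kN·m, R_B = 34021/800 kN, M_B = -34153/600 kN·m

R_A = 43579/800 kN, M_A = 42427/600 kN·m, R_B = 34021/800 kN, M_B = -34153/600 kN·m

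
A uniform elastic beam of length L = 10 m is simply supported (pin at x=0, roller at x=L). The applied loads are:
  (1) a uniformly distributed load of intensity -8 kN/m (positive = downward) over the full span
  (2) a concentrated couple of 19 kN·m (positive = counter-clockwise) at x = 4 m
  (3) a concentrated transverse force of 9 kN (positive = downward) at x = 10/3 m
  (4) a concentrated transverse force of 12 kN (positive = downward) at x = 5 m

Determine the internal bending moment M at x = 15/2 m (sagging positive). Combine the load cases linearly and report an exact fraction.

M(15/2) = -229/4 kN·m

Load 1 — uniform load w=-8 kN/m over full span:
  M_1 = wx(L-x)/2 = (-8)·(15/2)·(10-(15/2))/2 = -75 kN·m
Load 2 — applied couple M₀=19 kN·m at a=4 m (b=L-a=6):
  M_2 = M₀x/L - M₀  [x>a] = 19·(15/2)/10 - 19 = -19/4 kN·m
Load 3 — point force P=9 kN at a=10/3 m (b=L-a=20/3):
  M_3 = Pa(L-x)/L  [x>a] = 9·(10/3)·(10-(15/2))/10 = 15/2 kN·m
Load 4 — point force P=12 kN at a=5 m (b=L-a=5):
  M_4 = Pa(L-x)/L  [x>a] = 12·5·(10-(15/2))/10 = 15 kN·m
Superposition: M = Σ M_i = -229/4 kN·m ≈ -57.250000 kN·m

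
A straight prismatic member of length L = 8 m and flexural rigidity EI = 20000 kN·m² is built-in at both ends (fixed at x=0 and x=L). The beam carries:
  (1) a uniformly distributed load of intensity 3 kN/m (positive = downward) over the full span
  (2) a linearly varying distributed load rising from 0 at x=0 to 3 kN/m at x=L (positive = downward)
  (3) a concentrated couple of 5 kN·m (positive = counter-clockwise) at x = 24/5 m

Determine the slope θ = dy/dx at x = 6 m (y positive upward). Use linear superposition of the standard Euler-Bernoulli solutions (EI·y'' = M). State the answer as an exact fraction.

Load 1 — uniform load w=3 kN/m over full span:
  θ_1 = -wx(L-x)(L-2x)/(12EI) = -3·6·(8-6)·(8-2·6)/(12·20000) = 3/5000 rad
Load 2 — triangular load w₀=3 kN/m (0→w₀ over full span):
  θ_2 = -w₀(2x(L-x)(L-2x)(x+2L)+x²(L-x)²)/(120LEI) = -3·(2·6·(8-6)·(8-2·6)·(6+2·8)+6²·(8-6)²)/(120·8·20000) = 123/400000 rad
Load 3 — applied couple M₀=5 kN·m at a=24/5 m (b=L-a=16/5):
  θ_3 = (R_Ax²/2 - M_Ax - M₀(x-a))/EI  [x>a] with R_A=9/10, M_A=8/5 = ((9/10)·6²/2 - (8/5)·6 - 5·(6-(24/5)))/20000 = 3/100000 rad
Superposition: θ = Σ θ_i = 3/3200 rad ≈ 0.000937 rad

θ(6) = 3/3200 rad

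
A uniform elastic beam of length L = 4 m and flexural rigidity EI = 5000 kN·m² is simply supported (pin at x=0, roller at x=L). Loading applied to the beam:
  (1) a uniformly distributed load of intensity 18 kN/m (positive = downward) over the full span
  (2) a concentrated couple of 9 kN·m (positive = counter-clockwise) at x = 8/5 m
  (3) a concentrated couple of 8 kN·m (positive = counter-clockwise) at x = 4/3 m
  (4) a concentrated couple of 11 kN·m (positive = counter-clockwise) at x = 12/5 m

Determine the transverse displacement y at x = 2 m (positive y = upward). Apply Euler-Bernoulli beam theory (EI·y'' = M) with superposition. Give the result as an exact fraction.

Load 1 — uniform load w=18 kN/m over full span:
  y_1 = -wx(L³-2Lx²+x³)/(24EI) = -18·2·(4³-2·4·2²+2³)/(24·5000) = -3/250 m
Load 2 — applied couple M₀=9 kN·m at a=8/5 m (b=L-a=12/5):
  y_2 = (M₀x³/(6L)-M₀(x-a)²/2+C₁x)/EI  [x>a] with C₁=M₀(3b²-L²)/(6L)=12/25 = (9·2³/(6·4)-9·(2-(8/5))²/2+(12/25)·2)/5000 = 81/125000 m
Load 3 — applied couple M₀=8 kN·m at a=4/3 m (b=L-a=8/3):
  y_3 = (M₀x³/(6L)-M₀(x-a)²/2+C₁x)/EI  [x>a] with C₁=M₀(3b²-L²)/(6L)=16/9 = (8·2³/(6·4)-8·(2-(4/3))²/2+(16/9)·2)/5000 = 1/1125 m
Load 4 — applied couple M₀=11 kN·m at a=12/5 m (b=L-a=8/5):
  y_4 = (M₀x³/(6L)+C₁x)/EI  [x≤a] with C₁=M₀(3b²-L²)/(6L)=-286/75 = (11·2³/(6·4)+(-286/75)·2)/5000 = -99/125000 m
Superposition: y = Σ y_i = -6331/562500 m ≈ -0.011255 m

y(2) = -6331/562500 m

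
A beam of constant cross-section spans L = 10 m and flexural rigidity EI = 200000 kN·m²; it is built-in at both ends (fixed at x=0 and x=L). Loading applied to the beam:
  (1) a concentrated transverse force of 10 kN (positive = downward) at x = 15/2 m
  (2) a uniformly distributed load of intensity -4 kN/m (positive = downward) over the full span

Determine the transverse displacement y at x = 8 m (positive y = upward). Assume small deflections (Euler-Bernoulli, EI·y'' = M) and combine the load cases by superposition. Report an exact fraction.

Load 1 — point force P=10 kN at a=15/2 m (b=L-a=5/2):
  y_1 = -Pa²(L-x)²(3bL-(3b+a)(L-x))/(6L³EI)  [x>a] = -10·(15/2)²·(10-8)²·(3·(5/2)·10-(3·(5/2)+(15/2))·(10-8))/(6·10³·200000) = -27/320000 m
Load 2 — uniform load w=-4 kN/m over full span:
  y_2 = -wx²(L-x)²/(24EI) = -(-4)·8²·(10-8)²/(24·200000) = 2/9375 m
Superposition: y = Σ y_i = 619/4800000 m ≈ 0.000129 m

y(8) = 619/4800000 m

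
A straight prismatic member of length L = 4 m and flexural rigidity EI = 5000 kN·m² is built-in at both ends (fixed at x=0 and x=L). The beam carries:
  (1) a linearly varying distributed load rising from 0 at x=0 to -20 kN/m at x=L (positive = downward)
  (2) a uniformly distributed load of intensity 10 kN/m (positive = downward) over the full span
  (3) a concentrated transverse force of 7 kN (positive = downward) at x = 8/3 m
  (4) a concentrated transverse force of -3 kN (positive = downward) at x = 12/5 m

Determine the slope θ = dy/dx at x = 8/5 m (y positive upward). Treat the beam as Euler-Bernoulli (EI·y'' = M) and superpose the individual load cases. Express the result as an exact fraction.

Load 1 — triangular load w₀=-20 kN/m (0→w₀ over full span):
  θ_1 = -w₀(2x(L-x)(L-2x)(x+2L)+x²(L-x)²)/(120LEI) = -(-20)·(2·(8/5)·(4-(8/5))·(4-2·(8/5))·((8/5)+2·4)+(8/5)²·(4-(8/5))²)/(120·4·5000) = 48/78125 rad
Load 2 — uniform load w=10 kN/m over full span:
  θ_2 = -wx(L-x)(L-2x)/(12EI) = -10·(8/5)·(4-(8/5))·(4-2·(8/5))/(12·5000) = -8/15625 rad
Load 3 — point force P=7 kN at a=8/3 m (b=L-a=4/3):
  θ_3 = -Pb²x(2aL-(3a+b)x)/(2L³EI)  [x≤a] = -7·(4/3)²·(8/5)·(2·(8/3)·4-(3·(8/3)+(4/3))·(8/5))/(2·4³·5000) = -28/140625 rad
Load 4 — point force P=-3 kN at a=12/5 m (b=L-a=8/5):
  θ_4 = -Pb²x(2aL-(3a+b)x)/(2L³EI)  [x≤a] = -(-3)·(8/5)²·(8/5)·(2·(12/5)·4-(3·(12/5)+(8/5))·(8/5))/(2·4³·5000) = 192/1953125 rad
Superposition: θ = Σ θ_i = 28/17578125 rad ≈ 0.000002 rad

θ(8/5) = 28/17578125 rad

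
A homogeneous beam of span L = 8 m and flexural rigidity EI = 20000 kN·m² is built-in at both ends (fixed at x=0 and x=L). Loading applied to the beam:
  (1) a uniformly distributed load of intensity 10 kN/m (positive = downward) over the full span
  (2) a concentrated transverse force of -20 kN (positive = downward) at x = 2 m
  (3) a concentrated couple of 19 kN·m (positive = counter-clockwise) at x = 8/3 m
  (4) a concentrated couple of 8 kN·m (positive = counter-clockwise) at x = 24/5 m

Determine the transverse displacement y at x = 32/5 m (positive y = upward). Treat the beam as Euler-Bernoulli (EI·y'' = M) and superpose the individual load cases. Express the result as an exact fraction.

Load 1 — uniform load w=10 kN/m over full span:
  y_1 = -wx²(L-x)²/(24EI) = -10·(32/5)²·(8-(32/5))²/(24·20000) = -512/234375 m
Load 2 — point force P=-20 kN at a=2 m (b=L-a=6):
  y_2 = -Pa²(L-x)²(3bL-(3b+a)(L-x))/(6L³EI)  [x>a] = -(-20)·2²·(8-(32/5))²·(3·6·8-(3·6+2)·(8-(32/5)))/(6·8³·20000) = 7/18750 m
Load 3 — applied couple M₀=19 kN·m at a=8/3 m (b=L-a=16/3):
  y_3 = (R_Ax³/6 - M_Ax²/2 - M₀(x-a)²/2)/EI  [x>a] with R_A=19/6, M_A=0 = ((19/6)·(32/5)³/6 - 0·(32/5)²/2 - 19·((32/5)-(8/3))²/2)/20000 = 209/703125 m
Load 4 — applied couple M₀=8 kN·m at a=24/5 m (b=L-a=16/5):
  y_4 = (R_Ax³/6 - M_Ax²/2 - M₀(x-a)²/2)/EI  [x>a] with R_A=36/25, M_A=64/25 = ((36/25)·(32/5)³/6 - (64/25)·(32/5)²/2 - 8·((32/5)-(24/5))²/2)/20000 = 24/1953125 m
Superposition: y = Σ y_i = -52793/35156250 m ≈ -0.001502 m

y(32/5) = -52793/35156250 m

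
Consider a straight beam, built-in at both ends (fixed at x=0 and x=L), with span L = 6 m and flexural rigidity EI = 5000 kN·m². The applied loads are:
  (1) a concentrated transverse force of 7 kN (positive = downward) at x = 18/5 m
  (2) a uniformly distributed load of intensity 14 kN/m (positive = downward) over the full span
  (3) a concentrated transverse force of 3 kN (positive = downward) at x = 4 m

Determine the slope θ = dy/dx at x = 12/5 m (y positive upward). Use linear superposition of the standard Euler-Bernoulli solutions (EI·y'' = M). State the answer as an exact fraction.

θ(12/5) = -6108/1953125 rad

Load 1 — point force P=7 kN at a=18/5 m (b=L-a=12/5):
  θ_1 = -Pb²x(2aL-(3a+b)x)/(2L³EI)  [x≤a] = -7·(12/5)²·(12/5)·(2·(18/5)·6-(3·(18/5)+(12/5))·(12/5))/(2·6³·5000) = -1008/1953125 rad
Load 2 — uniform load w=14 kN/m over full span:
  θ_2 = -wx(L-x)(L-2x)/(12EI) = -14·(12/5)·(6-(12/5))·(6-2·(12/5))/(12·5000) = -189/78125 rad
Load 3 — point force P=3 kN at a=4 m (b=L-a=2):
  θ_3 = -Pb²x(2aL-(3a+b)x)/(2L³EI)  [x≤a] = -3·2²·(12/5)·(2·4·6-(3·4+2)·(12/5))/(2·6³·5000) = -3/15625 rad
Superposition: θ = Σ θ_i = -6108/1953125 rad ≈ -0.003127 rad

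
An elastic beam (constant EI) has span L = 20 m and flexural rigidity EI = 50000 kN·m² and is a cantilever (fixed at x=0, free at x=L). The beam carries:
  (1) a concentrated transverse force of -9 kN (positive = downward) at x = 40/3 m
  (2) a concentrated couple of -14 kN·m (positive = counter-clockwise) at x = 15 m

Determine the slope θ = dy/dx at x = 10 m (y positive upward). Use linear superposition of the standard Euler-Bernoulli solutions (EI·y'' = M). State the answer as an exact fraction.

Load 1 — point force P=-9 kN at a=40/3 m (b=L-a=20/3):
  θ_1 = -Px(2a-x)/(2EI)  [x≤a] = -(-9)·10·(2·(40/3)-10)/(2·50000) = 3/200 rad
Load 2 — applied couple M₀=-14 kN·m at a=15 m (b=L-a=5):
  θ_2 = M₀x/EI  [x≤a] = (-14)·10/50000 = -7/2500 rad
Superposition: θ = Σ θ_i = 61/5000 rad ≈ 0.012200 rad

θ(10) = 61/5000 rad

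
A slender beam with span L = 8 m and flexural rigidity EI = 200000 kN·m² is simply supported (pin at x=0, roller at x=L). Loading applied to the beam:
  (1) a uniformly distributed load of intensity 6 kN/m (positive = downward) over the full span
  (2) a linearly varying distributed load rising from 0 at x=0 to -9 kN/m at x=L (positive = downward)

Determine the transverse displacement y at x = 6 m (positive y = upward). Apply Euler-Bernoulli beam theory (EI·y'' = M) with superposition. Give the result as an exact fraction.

Load 1 — uniform load w=6 kN/m over full span:
  y_1 = -wx(L³-2Lx²+x³)/(24EI) = -6·6·(8³-2·8·6²+6³)/(24·200000) = -57/50000 m
Load 2 — triangular load w₀=-9 kN/m (0→w₀ over full span):
  y_2 = -w₀x(7L⁴-10L²x²+3x⁴)/(360LEI) = -(-9)·6·(7·8⁴-10·8²·6²+3·6⁴)/(360·8·200000) = 357/400000 m
Superposition: y = Σ y_i = -99/400000 m ≈ -0.000247 m

y(6) = -99/400000 m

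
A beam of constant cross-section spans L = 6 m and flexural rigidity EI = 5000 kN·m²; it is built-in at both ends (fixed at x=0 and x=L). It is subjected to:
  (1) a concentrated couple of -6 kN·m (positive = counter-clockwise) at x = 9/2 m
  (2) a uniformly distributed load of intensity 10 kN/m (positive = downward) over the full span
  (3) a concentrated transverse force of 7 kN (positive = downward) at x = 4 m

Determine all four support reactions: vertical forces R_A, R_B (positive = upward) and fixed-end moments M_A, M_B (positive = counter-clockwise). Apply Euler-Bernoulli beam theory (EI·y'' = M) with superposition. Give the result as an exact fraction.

Load 1 — applied couple M₀=-6 kN·m at a=9/2 m (b=L-a=3/2):
  R_A = 6M₀ab/L³ = 6·(-6)·(9/2)·(3/2)/6³ = -9/8 kN
  M_A = M₀b(2a-b)/L² = (-6)·(3/2)·(2·(9/2)-(3/2))/6² = -15/8 kN·m
  R_B = -6M₀ab/L³ = -6·(-6)·(9/2)·(3/2)/6³ = 9/8 kN
  M_B = M₀a(2b-a)/L² = (-6)·(9/2)·(2·(3/2)-(9/2))/6² = 9/8 kN·m
Load 2 — uniform load w=10 kN/m over full span:
  R_A = wL/2 = 10·6/2 = 30 kN
  M_A = wL²/12 = 10·6²/12 = 30 kN·m
  R_B = wL/2 = 10·6/2 = 30 kN
  M_B = -wL²/12 = -10·6²/12 = -30 kN·m
Load 3 — point force P=7 kN at a=4 m (b=L-a=2):
  R_A = Pb²(3a+b)/L³ = 7·2²·(3·4+2)/6³ = 49/27 kN
  M_A = Pab²/L² = 7·4·2²/6² = 28/9 kN·m
  R_B = Pa²(a+3b)/L³ = 7·4²·(4+3·2)/6³ = 140/27 kN
  M_B = -Pa²b/L² = -7·4²·2/6² = -56/9 kN·m
Superposition: R_A = 6629/216 kN, M_A = 2249/72 kN·m, R_B = 7843/216 kN, M_B = -2527/72 kN·m

R_A = 6629/216 kN, M_A = 2249/72 kN·m, R_B = 7843/216 kN, M_B = -2527/72 kN·m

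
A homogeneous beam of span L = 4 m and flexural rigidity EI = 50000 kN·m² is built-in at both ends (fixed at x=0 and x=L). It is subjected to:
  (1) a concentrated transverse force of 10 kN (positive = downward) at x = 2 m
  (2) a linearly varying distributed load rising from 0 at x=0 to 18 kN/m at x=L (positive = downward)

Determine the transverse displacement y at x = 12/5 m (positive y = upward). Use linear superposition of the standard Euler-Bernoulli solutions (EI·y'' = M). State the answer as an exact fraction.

Load 1 — point force P=10 kN at a=2 m (b=L-a=2):
  y_1 = -Pa²(L-x)²(3bL-(3b+a)(L-x))/(6L³EI)  [x>a] = -10·2²·(4-(12/5))²·(3·2·4-(3·2+2)·(4-(12/5)))/(6·4³·50000) = -14/234375 m
Load 2 — triangular load w₀=18 kN/m (0→w₀ over full span):
  y_2 = -w₀x²(L-x)²(x+2L)/(120LEI) = -18·(12/5)²·(4-(12/5))²·((12/5)+2·4)/(120·4·50000) = -5616/48828125 m
Superposition: y = Σ y_i = -25598/146484375 m ≈ -0.000175 m

y(12/5) = -25598/146484375 m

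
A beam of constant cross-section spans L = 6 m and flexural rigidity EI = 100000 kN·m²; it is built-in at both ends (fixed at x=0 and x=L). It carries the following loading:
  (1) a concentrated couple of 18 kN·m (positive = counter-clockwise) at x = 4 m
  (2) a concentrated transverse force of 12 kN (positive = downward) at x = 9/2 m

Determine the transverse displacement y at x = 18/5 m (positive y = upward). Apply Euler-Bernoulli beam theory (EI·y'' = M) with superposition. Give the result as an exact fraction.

Load 1 — applied couple M₀=18 kN·m at a=4 m (b=L-a=2):
  y_1 = (R_Ax³/6 - M_Ax²/2)/EI  [x≤a] with R_A=4, M_A=6 = (4·(18/5)³/6 - 6·(18/5)²/2)/100000 = -243/3125000 m
Load 2 — point force P=12 kN at a=9/2 m (b=L-a=3/2):
  y_2 = -Pb²x²(3aL-(3a+b)x)/(6L³EI)  [x≤a] = -12·(3/2)²·(18/5)²·(3·(9/2)·6-(3·(9/2)+(3/2))·(18/5))/(6·6³·100000) = -729/10000000 m
Superposition: y = Σ y_i = -7533/50000000 m ≈ -0.000151 m

y(18/5) = -7533/50000000 m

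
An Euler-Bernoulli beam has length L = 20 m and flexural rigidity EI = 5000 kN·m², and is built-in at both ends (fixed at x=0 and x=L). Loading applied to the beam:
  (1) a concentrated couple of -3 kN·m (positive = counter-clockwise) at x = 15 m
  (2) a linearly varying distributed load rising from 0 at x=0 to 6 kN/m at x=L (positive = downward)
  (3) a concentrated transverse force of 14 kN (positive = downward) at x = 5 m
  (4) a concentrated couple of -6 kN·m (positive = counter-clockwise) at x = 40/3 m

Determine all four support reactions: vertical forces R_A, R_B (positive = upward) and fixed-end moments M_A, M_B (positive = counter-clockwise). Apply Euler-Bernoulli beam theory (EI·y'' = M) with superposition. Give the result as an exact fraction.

Load 1 — applied couple M₀=-3 kN·m at a=15 m (b=L-a=5):
  R_A = 6M₀ab/L³ = 6·(-3)·15·5/20³ = -27/160 kN
  M_A = M₀b(2a-b)/L² = (-3)·5·(2·15-5)/20² = -15/16 kN·m
  R_B = -6M₀ab/L³ = -6·(-3)·15·5/20³ = 27/160 kN
  M_B = M₀a(2b-a)/L² = (-3)·15·(2·5-15)/20² = 9/16 kN·m
Load 2 — triangular load w₀=6 kN/m (0→w₀ over full span):
  R_A = 3w₀L/20 = 3·6·20/20 = 18 kN
  M_A = w₀L²/30 = 6·20²/30 = 80 kN·m
  R_B = 7w₀L/20 = 7·6·20/20 = 42 kN
  M_B = -w₀L²/20 = -6·20²/20 = -120 kN·m
Load 3 — point force P=14 kN at a=5 m (b=L-a=15):
  R_A = Pb²(3a+b)/L³ = 14·15²·(3·5+15)/20³ = 189/16 kN
  M_A = Pab²/L² = 14·5·15²/20² = 315/8 kN·m
  R_B = Pa²(a+3b)/L³ = 14·5²·(5+3·15)/20³ = 35/16 kN
  M_B = -Pa²b/L² = -14·5²·15/20² = -105/8 kN·m
Load 4 — applied couple M₀=-6 kN·m at a=40/3 m (b=L-a=20/3):
  R_A = 6M₀ab/L³ = 6·(-6)·(40/3)·(20/3)/20³ = -2/5 kN
  M_A = M₀b(2a-b)/L² = (-6)·(20/3)·(2·(40/3)-(20/3))/20² = -2 kN·m
  R_B = -6M₀ab/L³ = -6·(-6)·(40/3)·(20/3)/20³ = 2/5 kN
  M_B = M₀a(2b-a)/L² = (-6)·(40/3)·(2·(20/3)-(40/3))/20² = 0 kN·m
Superposition: R_A = 4679/160 kN, M_A = 1863/16 kN·m, R_B = 7161/160 kN, M_B = -2121/16 kN·m

R_A = 4679/160 kN, M_A = 1863/16 kN·m, R_B = 7161/160 kN, M_B = -2121/16 kN·m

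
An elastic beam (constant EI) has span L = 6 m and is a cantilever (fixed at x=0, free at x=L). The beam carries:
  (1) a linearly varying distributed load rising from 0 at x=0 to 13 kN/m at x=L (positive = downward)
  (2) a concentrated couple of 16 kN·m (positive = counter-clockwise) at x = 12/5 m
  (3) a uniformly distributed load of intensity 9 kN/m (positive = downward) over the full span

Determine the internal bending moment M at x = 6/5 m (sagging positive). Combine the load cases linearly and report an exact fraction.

Load 1 — triangular load w₀=13 kN/m (0→w₀ over full span):
  M_1 = w₀Lx/2 - w₀L²/3 - w₀x³/(6L) = 13·6·(6/5)/2 - 13·6²/3 - 13·(6/5)³/(6·6) = -13728/125 kN·m
Load 2 — applied couple M₀=16 kN·m at a=12/5 m (b=L-a=18/5):
  M_2 = M₀  [x≤a] = 16 = 16 kN·m
Load 3 — uniform load w=9 kN/m over full span:
  M_3 = -w(L-x)²/2 = -9·(6-(6/5))²/2 = -2592/25 kN·m
Superposition: M = Σ M_i = -24688/125 kN·m ≈ -197.504000 kN·m

M(6/5) = -24688/125 kN·m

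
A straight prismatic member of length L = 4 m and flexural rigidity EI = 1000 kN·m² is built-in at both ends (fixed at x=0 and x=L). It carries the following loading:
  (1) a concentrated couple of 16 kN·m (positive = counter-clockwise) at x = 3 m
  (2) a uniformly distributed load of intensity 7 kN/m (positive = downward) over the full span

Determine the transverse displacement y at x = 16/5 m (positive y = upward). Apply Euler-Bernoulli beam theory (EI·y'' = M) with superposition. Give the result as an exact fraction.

Load 1 — applied couple M₀=16 kN·m at a=3 m (b=L-a=1):
  y_1 = (R_Ax³/6 - M_Ax²/2 - M₀(x-a)²/2)/EI  [x>a] with R_A=9/2, M_A=5 = ((9/2)·(16/5)³/6 - 5·(16/5)²/2 - 16·((16/5)-3)²/2)/1000 = -21/15625 m
Load 2 — uniform load w=7 kN/m over full span:
  y_2 = -wx²(L-x)²/(24EI) = -7·(16/5)²·(4-(16/5))²/(24·1000) = -448/234375 m
Superposition: y = Σ y_i = -763/234375 m ≈ -0.003255 m

y(16/5) = -763/234375 m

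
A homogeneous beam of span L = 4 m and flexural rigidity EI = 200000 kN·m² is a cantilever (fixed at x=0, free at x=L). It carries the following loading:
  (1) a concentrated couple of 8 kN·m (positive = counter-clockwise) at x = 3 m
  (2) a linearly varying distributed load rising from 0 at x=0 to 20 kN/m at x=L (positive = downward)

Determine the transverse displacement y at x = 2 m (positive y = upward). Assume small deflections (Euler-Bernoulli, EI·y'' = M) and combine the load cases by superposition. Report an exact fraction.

y(2) = -109/150000 m

Load 1 — applied couple M₀=8 kN·m at a=3 m (b=L-a=1):
  y_1 = M₀x²/(2EI)  [x≤a] = 8·2²/(2·200000) = 1/12500 m
Load 2 — triangular load w₀=20 kN/m (0→w₀ over full span):
  y_2 = (w₀Lx³/12-w₀L²x²/6-w₀x⁵/(120L))/EI = (20·4·2³/12-20·4²·2²/6-20·2⁵/(120·4))/200000 = -121/150000 m
Superposition: y = Σ y_i = -109/150000 m ≈ -0.000727 m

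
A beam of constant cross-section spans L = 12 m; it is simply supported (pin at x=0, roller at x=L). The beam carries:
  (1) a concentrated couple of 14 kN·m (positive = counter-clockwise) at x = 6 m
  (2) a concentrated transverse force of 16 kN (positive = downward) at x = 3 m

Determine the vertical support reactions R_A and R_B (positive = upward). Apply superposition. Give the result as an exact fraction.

R_A = 79/6 kN, R_B = 17/6 kN

Load 1 — applied couple M₀=14 kN·m at a=6 m (b=L-a=6):
  R_A = M₀/L = 14/12 = 7/6 kN
  R_B = -M₀/L = -14/12 = -7/6 kN
Load 2 — point force P=16 kN at a=3 m (b=L-a=9):
  R_A = Pb/L = 16·9/12 = 12 kN
  R_B = Pa/L = 16·3/12 = 4 kN
Superposition: R_A = 79/6 kN, R_B = 17/6 kN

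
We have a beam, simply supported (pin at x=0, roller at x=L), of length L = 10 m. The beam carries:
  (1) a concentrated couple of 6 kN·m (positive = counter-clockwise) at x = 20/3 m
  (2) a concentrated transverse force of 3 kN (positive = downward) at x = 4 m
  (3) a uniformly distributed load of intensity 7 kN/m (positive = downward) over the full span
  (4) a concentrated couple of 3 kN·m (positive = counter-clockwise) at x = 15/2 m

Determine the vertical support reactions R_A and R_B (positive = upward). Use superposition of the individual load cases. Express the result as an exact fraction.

Load 1 — applied couple M₀=6 kN·m at a=20/3 m (b=L-a=10/3):
  R_A = M₀/L = 6/10 = 3/5 kN
  R_B = -M₀/L = -6/10 = -3/5 kN
Load 2 — point force P=3 kN at a=4 m (b=L-a=6):
  R_A = Pb/L = 3·6/10 = 9/5 kN
  R_B = Pa/L = 3·4/10 = 6/5 kN
Load 3 — uniform load w=7 kN/m over full span:
  R_A = wL/2 = 7·10/2 = 35 kN
  R_B = wL/2 = 7·10/2 = 35 kN
Load 4 — applied couple M₀=3 kN·m at a=15/2 m (b=L-a=5/2):
  R_A = M₀/L = 3/10 kN
  R_B = -M₀/L = -3/10 kN
Superposition: R_A = 377/10 kN, R_B = 353/10 kN

R_A = 377/10 kN, R_B = 353/10 kN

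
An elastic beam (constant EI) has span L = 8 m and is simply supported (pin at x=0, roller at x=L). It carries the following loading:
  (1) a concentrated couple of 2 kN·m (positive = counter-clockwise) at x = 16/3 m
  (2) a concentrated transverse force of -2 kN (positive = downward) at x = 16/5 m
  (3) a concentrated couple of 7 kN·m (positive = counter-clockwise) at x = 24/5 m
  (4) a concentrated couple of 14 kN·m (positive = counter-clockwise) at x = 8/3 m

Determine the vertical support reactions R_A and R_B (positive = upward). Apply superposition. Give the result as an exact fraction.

R_A = 67/40 kN, R_B = -147/40 kN

Load 1 — applied couple M₀=2 kN·m at a=16/3 m (b=L-a=8/3):
  R_A = M₀/L = 2/8 = 1/4 kN
  R_B = -M₀/L = -2/8 = -1/4 kN
Load 2 — point force P=-2 kN at a=16/5 m (b=L-a=24/5):
  R_A = Pb/L = (-2)·(24/5)/8 = -6/5 kN
  R_B = Pa/L = (-2)·(16/5)/8 = -4/5 kN
Load 3 — applied couple M₀=7 kN·m at a=24/5 m (b=L-a=16/5):
  R_A = M₀/L = 7/8 kN
  R_B = -M₀/L = -7/8 kN
Load 4 — applied couple M₀=14 kN·m at a=8/3 m (b=L-a=16/3):
  R_A = M₀/L = 14/8 = 7/4 kN
  R_B = -M₀/L = -14/8 = -7/4 kN
Superposition: R_A = 67/40 kN, R_B = -147/40 kN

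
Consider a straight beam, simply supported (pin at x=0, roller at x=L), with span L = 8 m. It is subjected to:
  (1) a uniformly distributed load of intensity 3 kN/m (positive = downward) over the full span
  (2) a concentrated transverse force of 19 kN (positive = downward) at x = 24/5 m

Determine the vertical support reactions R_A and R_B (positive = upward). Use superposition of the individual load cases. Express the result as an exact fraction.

Load 1 — uniform load w=3 kN/m over full span:
  R_A = wL/2 = 3·8/2 = 12 kN
  R_B = wL/2 = 3·8/2 = 12 kN
Load 2 — point force P=19 kN at a=24/5 m (b=L-a=16/5):
  R_A = Pb/L = 19·(16/5)/8 = 38/5 kN
  R_B = Pa/L = 19·(24/5)/8 = 57/5 kN
Superposition: R_A = 98/5 kN, R_B = 117/5 kN

R_A = 98/5 kN, R_B = 117/5 kN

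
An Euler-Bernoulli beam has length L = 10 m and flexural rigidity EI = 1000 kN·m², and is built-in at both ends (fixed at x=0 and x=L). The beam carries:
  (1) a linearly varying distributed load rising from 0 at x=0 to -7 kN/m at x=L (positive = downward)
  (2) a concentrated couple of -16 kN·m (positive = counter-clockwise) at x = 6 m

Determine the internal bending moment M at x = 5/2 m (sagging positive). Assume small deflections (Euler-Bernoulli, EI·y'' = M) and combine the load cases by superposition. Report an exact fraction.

Load 1 — triangular load w₀=-7 kN/m (0→w₀ over full span):
  M_1 = 3w₀Lx/20 - w₀L²/30 - w₀x³/(6L) = 3·(-7)·10·(5/2)/20 - (-7)·10²/30 - (-7)·(5/2)³/(6·10) = -35/32 kN·m
Load 2 — applied couple M₀=-16 kN·m at a=6 m (b=L-a=4):
  M_2 = R_Ax - M_A  [x≤a] with R_A=-288/125, M_A=-128/25 = (-288/125)·(5/2) - (-128/25) = -16/25 kN·m
Superposition: M = Σ M_i = -1387/800 kN·m ≈ -1.733750 kN·m

M(5/2) = -1387/800 kN·m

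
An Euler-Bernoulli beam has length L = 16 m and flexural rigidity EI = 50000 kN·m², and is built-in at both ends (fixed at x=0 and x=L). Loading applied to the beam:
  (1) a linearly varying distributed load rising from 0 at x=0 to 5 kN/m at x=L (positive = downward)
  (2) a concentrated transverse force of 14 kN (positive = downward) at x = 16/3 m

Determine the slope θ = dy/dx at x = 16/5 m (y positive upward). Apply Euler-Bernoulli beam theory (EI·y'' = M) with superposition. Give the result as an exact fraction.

Load 1 — triangular load w₀=5 kN/m (0→w₀ over full span):
  θ_1 = -w₀(2x(L-x)(L-2x)(x+2L)+x²(L-x)²)/(120LEI) = -5·(2·(16/5)·(16-(16/5))·(16-2·(16/5))·((16/5)+2·16)+(16/5)²·(16-(16/5))²)/(120·16·50000) = -1792/1171875 rad
Load 2 — point force P=14 kN at a=16/3 m (b=L-a=32/3):
  θ_2 = -Pb²x(2aL-(3a+b)x)/(2L³EI)  [x≤a] = -14·(32/3)²·(16/5)·(2·(16/3)·16-(3·(16/3)+(32/3))·(16/5))/(2·16³·50000) = -448/421875 rad
Superposition: θ = Σ θ_i = -27328/10546875 rad ≈ -0.002591 rad

θ(16/5) = -27328/10546875 rad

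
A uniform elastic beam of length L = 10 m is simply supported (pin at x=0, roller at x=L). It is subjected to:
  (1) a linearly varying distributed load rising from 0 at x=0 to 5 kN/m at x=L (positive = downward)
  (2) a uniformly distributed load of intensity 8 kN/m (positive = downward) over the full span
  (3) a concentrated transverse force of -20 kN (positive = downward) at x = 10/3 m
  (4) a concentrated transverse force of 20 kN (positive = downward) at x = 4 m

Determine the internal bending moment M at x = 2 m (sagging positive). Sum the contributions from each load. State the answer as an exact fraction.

M(2) = 232/3 kN·m

Load 1 — triangular load w₀=5 kN/m (0→w₀ over full span):
  M_1 = w₀Lx/6 - w₀x³/(6L) = 5·10·2/6 - 5·2³/(6·10) = 16 kN·m
Load 2 — uniform load w=8 kN/m over full span:
  M_2 = wx(L-x)/2 = 8·2·(10-2)/2 = 64 kN·m
Load 3 — point force P=-20 kN at a=10/3 m (b=L-a=20/3):
  M_3 = Pbx/L  [x≤a] = (-20)·(20/3)·2/10 = -80/3 kN·m
Load 4 — point force P=20 kN at a=4 m (b=L-a=6):
  M_4 = Pbx/L  [x≤a] = 20·6·2/10 = 24 kN·m
Superposition: M = Σ M_i = 232/3 kN·m ≈ 77.333333 kN·m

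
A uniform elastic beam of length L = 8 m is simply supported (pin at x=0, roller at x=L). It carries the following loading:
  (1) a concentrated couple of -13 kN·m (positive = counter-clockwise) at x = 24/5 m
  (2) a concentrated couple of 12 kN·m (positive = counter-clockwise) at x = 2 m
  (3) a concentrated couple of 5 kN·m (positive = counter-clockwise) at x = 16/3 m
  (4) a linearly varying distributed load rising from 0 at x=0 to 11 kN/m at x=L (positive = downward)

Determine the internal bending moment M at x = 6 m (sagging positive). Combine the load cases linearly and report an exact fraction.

M(6) = 75/2 kN·m

Load 1 — applied couple M₀=-13 kN·m at a=24/5 m (b=L-a=16/5):
  M_1 = M₀x/L - M₀  [x>a] = (-13)·6/8 - (-13) = 13/4 kN·m
Load 2 — applied couple M₀=12 kN·m at a=2 m (b=L-a=6):
  M_2 = M₀x/L - M₀  [x>a] = 12·6/8 - 12 = -3 kN·m
Load 3 — applied couple M₀=5 kN·m at a=16/3 m (b=L-a=8/3):
  M_3 = M₀x/L - M₀  [x>a] = 5·6/8 - 5 = -5/4 kN·m
Load 4 — triangular load w₀=11 kN/m (0→w₀ over full span):
  M_4 = w₀Lx/6 - w₀x³/(6L) = 11·8·6/6 - 11·6³/(6·8) = 77/2 kN·m
Superposition: M = Σ M_i = 75/2 kN·m ≈ 37.500000 kN·m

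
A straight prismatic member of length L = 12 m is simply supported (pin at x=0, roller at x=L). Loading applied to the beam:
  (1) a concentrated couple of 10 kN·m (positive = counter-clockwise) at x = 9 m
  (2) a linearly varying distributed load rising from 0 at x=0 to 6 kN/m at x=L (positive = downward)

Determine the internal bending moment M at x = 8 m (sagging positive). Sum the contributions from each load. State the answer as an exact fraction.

M(8) = 60 kN·m

Load 1 — applied couple M₀=10 kN·m at a=9 m (b=L-a=3):
  M_1 = M₀x/L  [x≤a] = 10·8/12 = 20/3 kN·m
Load 2 — triangular load w₀=6 kN/m (0→w₀ over full span):
  M_2 = w₀Lx/6 - w₀x³/(6L) = 6·12·8/6 - 6·8³/(6·12) = 160/3 kN·m
Superposition: M = Σ M_i = 60 kN·m ≈ 60.000000 kN·m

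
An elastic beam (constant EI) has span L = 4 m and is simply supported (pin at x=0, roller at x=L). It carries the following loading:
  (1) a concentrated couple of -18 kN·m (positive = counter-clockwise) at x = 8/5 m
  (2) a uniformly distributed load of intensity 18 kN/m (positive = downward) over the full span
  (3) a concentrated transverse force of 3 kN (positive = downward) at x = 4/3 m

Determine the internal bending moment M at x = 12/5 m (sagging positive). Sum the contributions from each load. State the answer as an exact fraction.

M(12/5) = 1084/25 kN·m

Load 1 — applied couple M₀=-18 kN·m at a=8/5 m (b=L-a=12/5):
  M_1 = M₀x/L - M₀  [x>a] = (-18)·(12/5)/4 - (-18) = 36/5 kN·m
Load 2 — uniform load w=18 kN/m over full span:
  M_2 = wx(L-x)/2 = 18·(12/5)·(4-(12/5))/2 = 864/25 kN·m
Load 3 — point force P=3 kN at a=4/3 m (b=L-a=8/3):
  M_3 = Pa(L-x)/L  [x>a] = 3·(4/3)·(4-(12/5))/4 = 8/5 kN·m
Superposition: M = Σ M_i = 1084/25 kN·m ≈ 43.360000 kN·m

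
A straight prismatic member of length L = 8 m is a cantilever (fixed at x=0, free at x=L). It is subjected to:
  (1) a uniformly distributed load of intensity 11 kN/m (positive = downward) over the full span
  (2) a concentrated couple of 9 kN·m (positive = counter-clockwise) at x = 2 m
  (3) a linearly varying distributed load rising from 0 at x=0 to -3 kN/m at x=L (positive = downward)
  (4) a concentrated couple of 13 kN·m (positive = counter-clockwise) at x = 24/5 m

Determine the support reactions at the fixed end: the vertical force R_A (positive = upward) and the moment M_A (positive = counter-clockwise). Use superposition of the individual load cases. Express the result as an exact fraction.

R_A = 76 kN, M_A = 266 kN·m

Load 1 — uniform load w=11 kN/m over full span:
  R_A = wL = 11·8 = 88 kN
  M_A = wL²/2 = 11·8²/2 = 352 kN·m
Load 2 — applied couple M₀=9 kN·m at a=2 m (b=L-a=6):
  R_A = 0 kN
  M_A = -M₀ = -9 kN·m
Load 3 — triangular load w₀=-3 kN/m (0→w₀ over full span):
  R_A = w₀L/2 = (-3)·8/2 = -12 kN
  M_A = w₀L²/3 = (-3)·8²/3 = -64 kN·m
Load 4 — applied couple M₀=13 kN·m at a=24/5 m (b=L-a=16/5):
  R_A = 0 kN
  M_A = -M₀ = -13 kN·m
Superposition: R_A = 76 kN, M_A = 266 kN·m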